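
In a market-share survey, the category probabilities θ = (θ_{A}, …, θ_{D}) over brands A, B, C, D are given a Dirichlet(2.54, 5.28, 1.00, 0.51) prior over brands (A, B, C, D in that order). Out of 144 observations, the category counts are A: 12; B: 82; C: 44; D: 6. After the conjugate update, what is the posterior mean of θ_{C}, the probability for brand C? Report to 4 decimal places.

0.2935

The Dirichlet prior is conjugate to the Multinomial likelihood: each posterior αⱼ = prior αⱼ + observed count nⱼ.
Posterior concentration: (14.54, 87.28, 45.00, 6.51), total = 153.33.
E[θ_{C}|data] = α_{C}/Σα = 45.00/153.33 = 0.2935.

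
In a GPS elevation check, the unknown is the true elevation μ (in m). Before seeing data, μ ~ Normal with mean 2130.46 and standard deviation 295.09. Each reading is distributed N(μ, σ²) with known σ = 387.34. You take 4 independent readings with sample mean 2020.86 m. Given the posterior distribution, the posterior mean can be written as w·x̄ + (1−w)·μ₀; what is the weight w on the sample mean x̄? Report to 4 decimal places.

0.6989

For Normal data with known variance σ², a Normal(μ₀, σ₀²) prior on μ is conjugate. Posterior precision = 1/σ₀² + n/σ²; posterior mean is the precision-weighted average of μ₀ and x̄.
σ₀² = 295.09² = 87078.1081, σ² = 387.34² = 150032.2756. Prior precision 1/σ₀² = 1/87078.1081; data precision n/σ² = 4/150032.2756.
w = (n/σ²)/(1/σ₀² + n/σ²) = n·σ₀²/(σ² + n·σ₀²) = 4·87078.1081/(150032.2756 + 4·87078.1081) = 348312.4324/498344.708 = 0.6989.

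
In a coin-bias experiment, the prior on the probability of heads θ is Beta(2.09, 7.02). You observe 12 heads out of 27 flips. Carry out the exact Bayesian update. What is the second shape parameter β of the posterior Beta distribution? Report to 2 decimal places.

The Beta prior is conjugate to a Binomial/Bernoulli likelihood; the update adds successes to α and failures to β.
Posterior: Beta(α+k, β+n−k) = Beta(2.09+12, 7.02+15) = Beta(14.09, 22.02).
Posterior β = 22.02.

22.02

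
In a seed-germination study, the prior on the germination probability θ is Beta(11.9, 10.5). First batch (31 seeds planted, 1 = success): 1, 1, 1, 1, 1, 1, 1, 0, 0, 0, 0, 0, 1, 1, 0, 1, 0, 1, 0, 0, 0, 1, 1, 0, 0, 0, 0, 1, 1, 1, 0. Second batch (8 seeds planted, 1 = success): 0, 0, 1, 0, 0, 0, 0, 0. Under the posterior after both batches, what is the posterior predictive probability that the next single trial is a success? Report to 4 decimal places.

0.4707

The Beta prior is conjugate to a Binomial/Bernoulli likelihood; the update adds successes to α and failures to β.
After batch 1: Beta(11.9+16, 10.5+15) = Beta(27.9, 25.5).
After batch 2: Beta(27.9+1, 25.5+7) = Beta(28.9, 32.5).
For a single future Bernoulli trial, P(success | data) = α/(α+β) = 0.4707.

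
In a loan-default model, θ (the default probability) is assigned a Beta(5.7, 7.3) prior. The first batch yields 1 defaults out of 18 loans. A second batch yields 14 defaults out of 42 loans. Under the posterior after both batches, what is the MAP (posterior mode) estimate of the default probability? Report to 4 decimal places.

The Beta prior is conjugate to a Binomial/Bernoulli likelihood; the update adds successes to α and failures to β.
After batch 1: Beta(5.7+1, 7.3+17) = Beta(6.7, 24.3).
After batch 2: Beta(6.7+14, 24.3+28) = Beta(20.7, 52.3).
Mode of Beta(a,b) for a,b>1 is (a−1)/(a+b−2) = 19.7/71.0 = 0.2775.

0.2775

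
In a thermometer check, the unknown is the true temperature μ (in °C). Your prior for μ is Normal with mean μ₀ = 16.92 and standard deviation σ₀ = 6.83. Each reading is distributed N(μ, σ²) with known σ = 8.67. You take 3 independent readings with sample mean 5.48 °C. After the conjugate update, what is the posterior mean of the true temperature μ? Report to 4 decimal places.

9.4775

For Normal data with known variance σ², a Normal(μ₀, σ₀²) prior on μ is conjugate. Posterior precision = 1/σ₀² + n/σ²; posterior mean is the precision-weighted average of μ₀ and x̄.
n·x̄ = 3·5.48 = 16.44.
σ₀² = 6.83² = 46.6489, σ² = 8.67² = 75.1689; σ² + n·σ₀² = 75.1689 + 3·46.6489 = 215.1156.
Posterior mean = (μ₀/σ₀² + n·x̄/σ²)/(1/σ₀² + n/σ²) = (σ²·μ₀ + σ₀²·n·x̄)/(σ² + n·σ₀²) = (75.1689·16.92 + 46.6489·16.44)/215.1156 = 2038.765704/215.1156 = 9.4775.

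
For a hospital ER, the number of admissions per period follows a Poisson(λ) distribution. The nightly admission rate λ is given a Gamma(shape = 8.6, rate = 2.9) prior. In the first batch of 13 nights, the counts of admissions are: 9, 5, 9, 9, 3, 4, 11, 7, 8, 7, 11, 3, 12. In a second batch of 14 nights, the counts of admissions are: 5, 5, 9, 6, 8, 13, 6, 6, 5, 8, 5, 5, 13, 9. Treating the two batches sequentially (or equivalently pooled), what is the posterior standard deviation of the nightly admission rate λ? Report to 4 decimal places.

With a Gamma(shape α, rate β) prior, the Poisson likelihood is conjugate: the posterior is Gamma(α + ΣXᵢ, β + n).
Batch 1: sum of counts S = 98 over n = 13 nights.
After batch 1: Gamma(α+S, β+n) = Gamma(8.6+98, 2.9+13) = Gamma(106.6, 15.9).
Batch 2: sum of counts S = 103 over n = 14 nights.
After batch 2: Gamma(α+S, β+n) = Gamma(106.6+103, 15.9+14) = Gamma(209.6, 29.9).
SD = √α/β = √209.6/29.9 = 0.4842.

0.4842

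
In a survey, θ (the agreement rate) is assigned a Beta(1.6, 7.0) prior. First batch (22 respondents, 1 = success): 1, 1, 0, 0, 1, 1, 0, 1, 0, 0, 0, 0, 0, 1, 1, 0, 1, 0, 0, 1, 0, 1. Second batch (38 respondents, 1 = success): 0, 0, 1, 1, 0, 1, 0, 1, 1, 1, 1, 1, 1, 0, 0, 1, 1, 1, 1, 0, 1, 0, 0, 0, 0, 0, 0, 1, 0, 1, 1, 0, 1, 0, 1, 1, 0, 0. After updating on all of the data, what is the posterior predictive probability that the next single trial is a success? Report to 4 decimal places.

0.4606

The Beta prior is conjugate to a Binomial/Bernoulli likelihood; the update adds successes to α and failures to β.
After batch 1: Beta(1.6+10, 7.0+12) = Beta(11.6, 19.0).
After batch 2: Beta(11.6+20, 19.0+18) = Beta(31.6, 37.0).
For a single future Bernoulli trial, P(success | data) = α/(α+β) = 0.4606.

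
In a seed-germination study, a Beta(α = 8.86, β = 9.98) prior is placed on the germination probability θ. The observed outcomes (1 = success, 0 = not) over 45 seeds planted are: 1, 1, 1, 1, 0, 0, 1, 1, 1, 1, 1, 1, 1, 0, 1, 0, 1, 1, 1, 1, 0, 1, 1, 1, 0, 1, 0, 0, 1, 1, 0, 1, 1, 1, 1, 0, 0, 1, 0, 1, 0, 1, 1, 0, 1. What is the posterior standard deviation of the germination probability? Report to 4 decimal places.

The Beta prior is conjugate to a Binomial/Bernoulli likelihood; the update adds successes to α and failures to β.
Posterior: Beta(α+k, β+n−k) = Beta(8.86+31, 9.98+14) = Beta(39.86, 23.98).
Var = αβ/((α+β)²(α+β+1)) = 39.86·23.98/(63.84²·64.84) = 0.00361708; SD = √0.00361708 = 0.0601.

0.0601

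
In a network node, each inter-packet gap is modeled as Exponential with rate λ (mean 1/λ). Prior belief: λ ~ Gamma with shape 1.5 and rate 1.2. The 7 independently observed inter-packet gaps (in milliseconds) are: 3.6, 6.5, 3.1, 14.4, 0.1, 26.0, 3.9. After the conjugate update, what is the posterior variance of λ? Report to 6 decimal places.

With a Gamma(shape α, rate β) prior on the exponential rate λ, the posterior after n observations with total T = Σxᵢ is Gamma(α+n, β+T).
Sum of observations T = 57.6 milliseconds; n = 7.
Posterior: Gamma(1.5+7, 1.2+57.6) = Gamma(8.5, 58.8).
Var = α/β² = 0.002458.

0.002458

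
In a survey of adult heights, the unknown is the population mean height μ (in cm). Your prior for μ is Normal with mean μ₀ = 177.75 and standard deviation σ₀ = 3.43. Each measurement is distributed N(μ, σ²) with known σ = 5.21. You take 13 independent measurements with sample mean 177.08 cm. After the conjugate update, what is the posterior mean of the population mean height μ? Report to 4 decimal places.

177.1810

For Normal data with known variance σ², a Normal(μ₀, σ₀²) prior on μ is conjugate. Posterior precision = 1/σ₀² + n/σ²; posterior mean is the precision-weighted average of μ₀ and x̄.
n·x̄ = 13·177.08 = 2302.04.
σ₀² = 3.43² = 11.7649, σ² = 5.21² = 27.1441; σ² + n·σ₀² = 27.1441 + 13·11.7649 = 180.0878.
Posterior mean = (μ₀/σ₀² + n·x̄/σ²)/(1/σ₀² + n/σ²) = (σ²·μ₀ + σ₀²·n·x̄)/(σ² + n·σ₀²) = (27.1441·177.75 + 11.7649·2302.04)/180.0878 = 31908.134171/180.0878 = 177.1810.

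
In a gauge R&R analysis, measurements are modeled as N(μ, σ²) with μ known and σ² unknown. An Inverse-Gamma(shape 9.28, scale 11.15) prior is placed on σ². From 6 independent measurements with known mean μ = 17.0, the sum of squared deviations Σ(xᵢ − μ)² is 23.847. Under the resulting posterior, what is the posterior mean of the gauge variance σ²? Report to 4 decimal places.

With known mean μ and an Inverse-Gamma(α, β) prior on σ², the Normal likelihood is conjugate: posterior is Inv-Gamma(α + n/2, β + Σ(xᵢ−μ)²/2).
Posterior: Inv-Gamma(9.28 + 6/2, 11.15 + 23.847/2) = Inv-Gamma(12.28, 23.0735).
E[σ²|data] = β/(α−1) = 23.0735/11.28 = 2.0455.

2.0455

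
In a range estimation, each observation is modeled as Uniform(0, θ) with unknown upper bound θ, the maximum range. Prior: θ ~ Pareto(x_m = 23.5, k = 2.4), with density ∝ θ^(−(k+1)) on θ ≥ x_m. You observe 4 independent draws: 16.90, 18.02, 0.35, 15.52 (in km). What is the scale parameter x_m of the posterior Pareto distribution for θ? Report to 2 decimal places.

A Pareto(scale x_m, shape k) prior on the upper bound θ of Uniform(0, θ) is conjugate: posterior is Pareto(max(x_m, max xᵢ), k + n).
Sample maximum = 18.02; prior scale x_m = 23.5 → posterior scale = max = 23.50.
Posterior shape = 2.4 + 4 = 6.4.
Posterior scale x_m = 23.50.

23.50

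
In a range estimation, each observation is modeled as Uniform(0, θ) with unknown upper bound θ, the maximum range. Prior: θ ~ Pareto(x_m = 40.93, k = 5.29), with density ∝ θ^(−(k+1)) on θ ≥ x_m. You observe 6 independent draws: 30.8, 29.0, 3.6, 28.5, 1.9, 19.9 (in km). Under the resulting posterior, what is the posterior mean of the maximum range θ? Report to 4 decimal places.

44.9076

A Pareto(scale x_m, shape k) prior on the upper bound θ of Uniform(0, θ) is conjugate: posterior is Pareto(max(x_m, max xᵢ), k + n).
Sample maximum = 30.8; prior scale x_m = 40.93 → posterior scale = max = 40.93.
Posterior shape = 5.29 + 6 = 11.29.
E[θ|data] = k·x_m/(k−1) = 11.29·40.93/10.29 = 44.9076.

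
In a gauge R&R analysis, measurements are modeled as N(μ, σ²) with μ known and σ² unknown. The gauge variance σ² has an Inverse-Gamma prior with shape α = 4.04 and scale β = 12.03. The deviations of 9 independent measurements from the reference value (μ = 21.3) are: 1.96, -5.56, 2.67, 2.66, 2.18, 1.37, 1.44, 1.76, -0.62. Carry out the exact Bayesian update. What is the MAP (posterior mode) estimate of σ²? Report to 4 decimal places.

4.4656

With known mean μ and an Inverse-Gamma(α, β) prior on σ², the Normal likelihood is conjugate: posterior is Inv-Gamma(α + n/2, β + Σ(xᵢ−μ)²/2).
Σ(xᵢ−μ)² = (1.96)² + (-5.56)² + (2.67)² + (2.66)² + (2.18)² + (1.37)² + (1.44)² + (1.76)² + (-0.62)² = 61.1446.
Posterior: Inv-Gamma(4.04 + 9/2, 12.03 + 61.1446/2) = Inv-Gamma(8.54, 42.60230).
Mode = β/(α+1) = 42.60230/9.54 = 4.4656.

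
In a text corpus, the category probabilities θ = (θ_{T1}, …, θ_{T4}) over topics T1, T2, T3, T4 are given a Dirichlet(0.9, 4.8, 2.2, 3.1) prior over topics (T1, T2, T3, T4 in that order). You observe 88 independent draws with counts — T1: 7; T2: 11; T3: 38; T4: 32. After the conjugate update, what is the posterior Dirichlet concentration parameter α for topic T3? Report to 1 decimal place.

40.2

The Dirichlet prior is conjugate to the Multinomial likelihood: each posterior αⱼ = prior αⱼ + observed count nⱼ.
Posterior concentration: (7.9, 15.8, 40.2, 35.1), total = 99.0.
α_{T3} = 2.2 + 38 = 40.2.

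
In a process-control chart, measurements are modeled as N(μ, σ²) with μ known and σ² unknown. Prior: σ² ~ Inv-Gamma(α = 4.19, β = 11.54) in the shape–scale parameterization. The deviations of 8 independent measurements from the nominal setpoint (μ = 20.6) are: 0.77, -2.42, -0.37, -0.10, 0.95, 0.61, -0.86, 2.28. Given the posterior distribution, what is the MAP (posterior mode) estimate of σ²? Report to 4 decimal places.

With known mean μ and an Inverse-Gamma(α, β) prior on σ², the Normal likelihood is conjugate: posterior is Inv-Gamma(α + n/2, β + Σ(xᵢ−μ)²/2).
Σ(xᵢ−μ)² = (0.77)² + (-2.42)² + (-0.37)² + (-0.10)² + (0.95)² + (0.61)² + (-0.86)² + (2.28)² = 13.8088.
Posterior: Inv-Gamma(4.19 + 8/2, 11.54 + 13.8088/2) = Inv-Gamma(8.19, 18.44440).
Mode = β/(α+1) = 18.44440/9.19 = 2.0070.

2.0070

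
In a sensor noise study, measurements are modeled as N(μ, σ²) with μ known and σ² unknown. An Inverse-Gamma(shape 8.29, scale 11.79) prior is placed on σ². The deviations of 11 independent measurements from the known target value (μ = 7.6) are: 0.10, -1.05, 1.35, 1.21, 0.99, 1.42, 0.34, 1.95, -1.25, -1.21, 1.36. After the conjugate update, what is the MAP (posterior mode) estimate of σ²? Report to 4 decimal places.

1.3445

With known mean μ and an Inverse-Gamma(α, β) prior on σ², the Normal likelihood is conjugate: posterior is Inv-Gamma(α + n/2, β + Σ(xᵢ−μ)²/2).
Σ(xᵢ−μ)² = (0.10)² + (-1.05)² + (1.35)² + (1.21)² + (0.99)² + (1.42)² + (0.34)² + (1.95)² + (-1.25)² + (-1.21)² + (1.36)² = 16.1899.
Posterior: Inv-Gamma(8.29 + 11/2, 11.79 + 16.1899/2) = Inv-Gamma(13.79, 19.88495).
Mode = β/(α+1) = 19.88495/14.79 = 1.3445.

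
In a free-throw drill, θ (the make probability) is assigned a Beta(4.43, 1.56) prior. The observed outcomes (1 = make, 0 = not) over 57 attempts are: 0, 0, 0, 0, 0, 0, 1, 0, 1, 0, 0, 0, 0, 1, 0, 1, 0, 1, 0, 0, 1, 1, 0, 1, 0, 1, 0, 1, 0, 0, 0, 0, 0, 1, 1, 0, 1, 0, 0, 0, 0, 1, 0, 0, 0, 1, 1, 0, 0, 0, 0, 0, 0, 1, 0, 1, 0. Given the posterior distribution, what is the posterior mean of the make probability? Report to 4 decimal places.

0.3561

The Beta prior is conjugate to a Binomial/Bernoulli likelihood; the update adds successes to α and failures to β.
Posterior: Beta(α+k, β+n−k) = Beta(4.43+18, 1.56+39) = Beta(22.43, 40.56).
Posterior mean = α/(α+β) = 22.43/62.99 = 0.3561.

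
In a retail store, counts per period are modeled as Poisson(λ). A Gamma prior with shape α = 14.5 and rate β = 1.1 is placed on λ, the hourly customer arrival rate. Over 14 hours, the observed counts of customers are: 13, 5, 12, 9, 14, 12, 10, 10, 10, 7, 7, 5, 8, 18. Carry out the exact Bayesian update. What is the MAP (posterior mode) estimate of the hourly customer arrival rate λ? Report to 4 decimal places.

With a Gamma(shape α, rate β) prior, the Poisson likelihood is conjugate: the posterior is Gamma(α + ΣXᵢ, β + n).
Sum of counts S = 140 over n = 14 hours.
Posterior: Gamma(α+S, β+n) = Gamma(14.5+140, 1.1+14) = Gamma(154.5, 15.1).
Mode of Gamma(α,β) for α≥1 is (α−1)/β = 153.5/15.1 = 10.1656.

10.1656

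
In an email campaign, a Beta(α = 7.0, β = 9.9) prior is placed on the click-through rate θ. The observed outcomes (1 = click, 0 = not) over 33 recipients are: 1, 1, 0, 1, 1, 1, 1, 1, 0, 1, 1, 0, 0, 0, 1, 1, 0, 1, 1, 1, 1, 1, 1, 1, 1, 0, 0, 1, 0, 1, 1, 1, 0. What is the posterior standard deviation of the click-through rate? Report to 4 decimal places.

The Beta prior is conjugate to a Binomial/Bernoulli likelihood; the update adds successes to α and failures to β.
Posterior: Beta(α+k, β+n−k) = Beta(7.0+23, 9.9+10) = Beta(30.0, 19.9).
Var = αβ/((α+β)²(α+β+1)) = 30.0·19.9/(49.9²·50.9) = 0.00471037; SD = √0.00471037 = 0.0686.

0.0686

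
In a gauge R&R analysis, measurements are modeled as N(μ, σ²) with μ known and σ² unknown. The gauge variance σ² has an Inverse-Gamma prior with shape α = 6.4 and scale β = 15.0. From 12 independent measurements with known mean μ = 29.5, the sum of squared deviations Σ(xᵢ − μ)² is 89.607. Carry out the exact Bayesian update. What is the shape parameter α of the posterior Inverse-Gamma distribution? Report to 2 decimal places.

12.40

With known mean μ and an Inverse-Gamma(α, β) prior on σ², the Normal likelihood is conjugate: posterior is Inv-Gamma(α + n/2, β + Σ(xᵢ−μ)²/2).
Posterior: Inv-Gamma(6.4 + 12/2, 15.0 + 89.607/2) = Inv-Gamma(12.40, 59.8035).
Posterior α = 12.40.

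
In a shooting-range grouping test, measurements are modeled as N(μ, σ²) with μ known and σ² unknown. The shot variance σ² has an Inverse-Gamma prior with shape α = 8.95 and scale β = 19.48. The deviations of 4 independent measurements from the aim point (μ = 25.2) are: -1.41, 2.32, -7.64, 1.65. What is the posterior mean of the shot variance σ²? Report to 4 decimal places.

With known mean μ and an Inverse-Gamma(α, β) prior on σ², the Normal likelihood is conjugate: posterior is Inv-Gamma(α + n/2, β + Σ(xᵢ−μ)²/2).
Σ(xᵢ−μ)² = (-1.41)² + (2.32)² + (-7.64)² + (1.65)² = 68.4626.
Posterior: Inv-Gamma(8.95 + 4/2, 19.48 + 68.4626/2) = Inv-Gamma(10.95, 53.71130).
E[σ²|data] = β/(α−1) = 53.71130/9.95 = 5.3981.

5.3981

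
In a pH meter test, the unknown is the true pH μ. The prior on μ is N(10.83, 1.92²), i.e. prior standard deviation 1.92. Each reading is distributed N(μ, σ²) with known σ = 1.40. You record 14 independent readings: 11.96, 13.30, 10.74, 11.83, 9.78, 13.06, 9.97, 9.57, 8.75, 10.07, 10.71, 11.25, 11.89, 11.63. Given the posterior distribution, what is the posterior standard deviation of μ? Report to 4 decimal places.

0.3673

For Normal data with known variance σ², a Normal(μ₀, σ₀²) prior on μ is conjugate. Posterior precision = 1/σ₀² + n/σ²; posterior mean is the precision-weighted average of μ₀ and x̄.
σ₀² = 1.92² = 3.6864, σ² = 1.40² = 1.96; σ² + n·σ₀² = 1.96 + 14·3.6864 = 53.5696.
Posterior precision = 1/σ₀² + n/σ² = 1/3.6864 + 14/1.96 = (σ² + n·σ₀²)/(σ₀²σ²) = 53.5696/(3.6864·1.96); posterior variance σₙ² = σ₀²σ²/(σ² + n·σ₀²) = 3.6864·1.96/53.5696 = 0.134878.
Posterior SD = √σₙ² = √(3.6864·1.96/53.5696) = 0.3673.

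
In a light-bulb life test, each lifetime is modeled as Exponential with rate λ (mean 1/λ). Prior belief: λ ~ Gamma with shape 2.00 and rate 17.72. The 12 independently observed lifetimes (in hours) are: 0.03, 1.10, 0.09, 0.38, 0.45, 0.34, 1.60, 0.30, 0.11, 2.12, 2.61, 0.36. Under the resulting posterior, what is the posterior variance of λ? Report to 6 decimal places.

0.018909

With a Gamma(shape α, rate β) prior on the exponential rate λ, the posterior after n observations with total T = Σxᵢ is Gamma(α+n, β+T).
Sum of observations T = 9.49 hours; n = 12.
Posterior: Gamma(2.00+12, 17.72+9.49) = Gamma(14.00, 27.21).
Var = α/β² = 0.018909.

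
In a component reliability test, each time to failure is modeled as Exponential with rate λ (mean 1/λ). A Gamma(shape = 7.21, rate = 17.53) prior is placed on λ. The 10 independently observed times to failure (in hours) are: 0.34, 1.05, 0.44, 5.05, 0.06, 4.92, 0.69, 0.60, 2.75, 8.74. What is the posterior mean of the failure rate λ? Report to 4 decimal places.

With a Gamma(shape α, rate β) prior on the exponential rate λ, the posterior after n observations with total T = Σxᵢ is Gamma(α+n, β+T).
Sum of observations T = 24.64 hours; n = 10.
Posterior: Gamma(7.21+10, 17.53+24.64) = Gamma(17.21, 42.17).
Posterior mean of λ = α/β = 17.21/42.17 = 0.4081.

0.4081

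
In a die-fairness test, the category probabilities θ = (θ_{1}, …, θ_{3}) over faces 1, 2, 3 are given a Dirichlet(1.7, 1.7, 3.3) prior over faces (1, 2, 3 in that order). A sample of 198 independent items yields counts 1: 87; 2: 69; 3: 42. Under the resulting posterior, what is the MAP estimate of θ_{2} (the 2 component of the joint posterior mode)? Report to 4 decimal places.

0.3456

The Dirichlet prior is conjugate to the Multinomial likelihood: each posterior αⱼ = prior αⱼ + observed count nⱼ.
Posterior concentration: (88.7, 70.7, 45.3), total = 204.7.
Joint mode component: (α_{2}−1)/(Σα−K) = 69.7/201.7 = 0.3456.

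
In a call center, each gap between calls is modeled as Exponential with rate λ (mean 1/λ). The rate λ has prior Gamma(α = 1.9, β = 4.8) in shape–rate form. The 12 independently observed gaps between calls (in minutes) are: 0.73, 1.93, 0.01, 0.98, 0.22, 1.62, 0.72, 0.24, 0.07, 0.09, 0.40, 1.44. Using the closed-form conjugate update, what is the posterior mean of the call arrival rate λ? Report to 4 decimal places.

With a Gamma(shape α, rate β) prior on the exponential rate λ, the posterior after n observations with total T = Σxᵢ is Gamma(α+n, β+T).
Sum of observations T = 8.45 minutes; n = 12.
Posterior: Gamma(1.9+12, 4.8+8.45) = Gamma(13.9, 13.25).
Posterior mean of λ = α/β = 13.9/13.25 = 1.0491.

1.0491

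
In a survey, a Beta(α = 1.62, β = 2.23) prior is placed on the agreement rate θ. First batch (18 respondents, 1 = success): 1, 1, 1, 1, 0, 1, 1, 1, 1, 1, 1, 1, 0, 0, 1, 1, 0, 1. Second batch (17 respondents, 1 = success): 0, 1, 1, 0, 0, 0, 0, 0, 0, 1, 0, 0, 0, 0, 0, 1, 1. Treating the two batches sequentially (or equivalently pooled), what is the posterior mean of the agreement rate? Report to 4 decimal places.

The Beta prior is conjugate to a Binomial/Bernoulli likelihood; the update adds successes to α and failures to β.
After batch 1: Beta(1.62+14, 2.23+4) = Beta(15.62, 6.23).
After batch 2: Beta(15.62+5, 6.23+12) = Beta(20.62, 18.23).
Posterior mean = α/(α+β) = 20.62/38.85 = 0.5308.

0.5308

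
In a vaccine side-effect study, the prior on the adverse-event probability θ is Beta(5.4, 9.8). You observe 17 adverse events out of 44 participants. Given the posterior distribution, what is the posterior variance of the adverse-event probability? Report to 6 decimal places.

The Beta prior is conjugate to a Binomial/Bernoulli likelihood; the update adds successes to α and failures to β.
Posterior: Beta(α+k, β+n−k) = Beta(5.4+17, 9.8+27) = Beta(22.4, 36.8).
Var = αβ/((α+β)²(α+β+1)) = 22.4·36.8/(59.2²·60.2) = 0.003907.

0.003907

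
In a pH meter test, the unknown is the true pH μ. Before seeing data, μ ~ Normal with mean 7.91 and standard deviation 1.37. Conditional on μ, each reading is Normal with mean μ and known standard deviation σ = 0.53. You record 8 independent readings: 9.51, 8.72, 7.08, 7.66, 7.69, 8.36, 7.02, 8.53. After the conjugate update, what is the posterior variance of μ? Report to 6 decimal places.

0.034468

For Normal data with known variance σ², a Normal(μ₀, σ₀²) prior on μ is conjugate. Posterior precision = 1/σ₀² + n/σ²; posterior mean is the precision-weighted average of μ₀ and x̄.
σ₀² = 1.37² = 1.8769, σ² = 0.53² = 0.2809; σ² + n·σ₀² = 0.2809 + 8·1.8769 = 15.2961.
Posterior precision = 1/σ₀² + n/σ² = 1/1.8769 + 8/0.2809 = (σ² + n·σ₀²)/(σ₀²σ²) = 15.2961/(1.8769·0.2809); posterior variance σₙ² = σ₀²σ²/(σ² + n·σ₀²) = 1.8769·0.2809/15.2961 = 0.034468.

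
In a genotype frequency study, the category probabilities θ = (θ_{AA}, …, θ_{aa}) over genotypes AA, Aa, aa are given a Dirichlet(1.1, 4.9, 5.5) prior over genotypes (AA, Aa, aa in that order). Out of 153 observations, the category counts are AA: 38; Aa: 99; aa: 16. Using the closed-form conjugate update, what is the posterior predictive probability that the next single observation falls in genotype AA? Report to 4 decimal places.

The Dirichlet prior is conjugate to the Multinomial likelihood: each posterior αⱼ = prior αⱼ + observed count nⱼ.
Posterior concentration: (39.1, 103.9, 21.5), total = 164.5.
P(next = AA | data) = α_{AA}/Σα = 0.2377.

0.2377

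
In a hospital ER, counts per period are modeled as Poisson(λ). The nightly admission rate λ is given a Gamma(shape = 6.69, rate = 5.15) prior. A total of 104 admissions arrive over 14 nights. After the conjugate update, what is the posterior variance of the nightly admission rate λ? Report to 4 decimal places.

0.3018

With a Gamma(shape α, rate β) prior, the Poisson likelihood is conjugate: the posterior is Gamma(α + ΣXᵢ, β + n).
Posterior: Gamma(α+S, β+n) = Gamma(6.69+104, 5.15+14) = Gamma(110.69, 19.15).
Var = α/β² = 110.69/19.15² = 0.3018.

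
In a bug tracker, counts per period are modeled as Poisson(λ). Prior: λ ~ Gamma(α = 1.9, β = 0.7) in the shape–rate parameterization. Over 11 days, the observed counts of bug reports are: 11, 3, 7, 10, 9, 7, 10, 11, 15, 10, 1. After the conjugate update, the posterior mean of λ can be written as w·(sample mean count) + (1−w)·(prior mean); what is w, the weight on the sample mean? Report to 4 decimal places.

With a Gamma(shape α, rate β) prior, the Poisson likelihood is conjugate: the posterior is Gamma(α + ΣXᵢ, β + n).
Posterior mean = (α₀+S)/(β₀+n) = [n/(β₀+n)]·(S/n) + [β₀/(β₀+n)]·(α₀/β₀), so only n and β₀ enter the weight.
Weight on data w = n/(β₀+n) = 11/(0.7+11) = 11/11.7 = 0.9402.

0.9402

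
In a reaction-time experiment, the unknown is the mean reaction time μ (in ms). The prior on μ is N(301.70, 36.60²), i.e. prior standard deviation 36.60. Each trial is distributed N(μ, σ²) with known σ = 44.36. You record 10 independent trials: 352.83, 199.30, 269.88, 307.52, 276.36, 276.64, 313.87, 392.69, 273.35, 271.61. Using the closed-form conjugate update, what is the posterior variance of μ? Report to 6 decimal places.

171.576434

For Normal data with known variance σ², a Normal(μ₀, σ₀²) prior on μ is conjugate. Posterior precision = 1/σ₀² + n/σ²; posterior mean is the precision-weighted average of μ₀ and x̄.
σ₀² = 36.60² = 1339.56, σ² = 44.36² = 1967.8096; σ² + n·σ₀² = 1967.8096 + 10·1339.56 = 15363.4096.
Posterior precision = 1/σ₀² + n/σ² = 1/1339.56 + 10/1967.8096 = (σ² + n·σ₀²)/(σ₀²σ²) = 15363.4096/(1339.56·1967.8096); posterior variance σₙ² = σ₀²σ²/(σ² + n·σ₀²) = 1339.56·1967.8096/15363.4096 = 171.576434.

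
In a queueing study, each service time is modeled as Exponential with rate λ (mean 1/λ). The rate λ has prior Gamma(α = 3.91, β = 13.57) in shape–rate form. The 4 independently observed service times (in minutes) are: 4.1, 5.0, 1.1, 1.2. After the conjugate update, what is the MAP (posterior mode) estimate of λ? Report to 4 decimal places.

0.2767

With a Gamma(shape α, rate β) prior on the exponential rate λ, the posterior after n observations with total T = Σxᵢ is Gamma(α+n, β+T).
Sum of observations T = 11.4 minutes; n = 4.
Posterior: Gamma(3.91+4, 13.57+11.4) = Gamma(7.91, 24.97).
Mode = (α−1)/β = 0.2767.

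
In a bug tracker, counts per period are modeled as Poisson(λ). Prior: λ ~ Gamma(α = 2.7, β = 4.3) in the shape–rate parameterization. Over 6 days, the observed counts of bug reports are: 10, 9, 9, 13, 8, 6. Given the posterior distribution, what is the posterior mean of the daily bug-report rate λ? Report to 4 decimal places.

With a Gamma(shape α, rate β) prior, the Poisson likelihood is conjugate: the posterior is Gamma(α + ΣXᵢ, β + n).
Sum of counts S = 55 over n = 6 days.
Posterior: Gamma(α+S, β+n) = Gamma(2.7+55, 4.3+6) = Gamma(57.7, 10.3).
Posterior mean = α/β = 57.7/10.3 = 5.6019.

5.6019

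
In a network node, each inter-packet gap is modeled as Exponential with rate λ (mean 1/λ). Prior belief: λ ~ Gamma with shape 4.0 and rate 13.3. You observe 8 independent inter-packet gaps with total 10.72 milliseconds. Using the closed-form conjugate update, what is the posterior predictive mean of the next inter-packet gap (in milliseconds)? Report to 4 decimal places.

2.1836

With a Gamma(shape α, rate β) prior on the exponential rate λ, the posterior after n observations with total T = Σxᵢ is Gamma(α+n, β+T).
Posterior: Gamma(4.0+8, 13.3+10.72) = Gamma(12.0, 24.02).
The predictive distribution for the next observation is Lomax; its mean is β/(α−1) = 24.02/11.0 = 2.1836.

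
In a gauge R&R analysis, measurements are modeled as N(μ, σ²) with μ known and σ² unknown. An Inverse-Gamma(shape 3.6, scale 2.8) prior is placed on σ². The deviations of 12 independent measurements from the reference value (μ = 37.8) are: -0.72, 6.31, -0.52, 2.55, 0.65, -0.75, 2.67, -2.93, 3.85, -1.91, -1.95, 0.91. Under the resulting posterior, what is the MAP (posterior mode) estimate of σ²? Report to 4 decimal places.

4.3636

With known mean μ and an Inverse-Gamma(α, β) prior on σ², the Normal likelihood is conjugate: posterior is Inv-Gamma(α + n/2, β + Σ(xᵢ−μ)²/2).
Σ(xᵢ−μ)² = (-0.72)² + (6.31)² + (-0.52)² + (2.55)² + (0.65)² + (-0.75)² + (2.67)² + (-2.93)² + (3.85)² + (-1.91)² + (-1.95)² + (0.91)² = 86.9074.
Posterior: Inv-Gamma(3.6 + 12/2, 2.8 + 86.9074/2) = Inv-Gamma(9.60, 46.25370).
Mode = β/(α+1) = 46.25370/10.60 = 4.3636.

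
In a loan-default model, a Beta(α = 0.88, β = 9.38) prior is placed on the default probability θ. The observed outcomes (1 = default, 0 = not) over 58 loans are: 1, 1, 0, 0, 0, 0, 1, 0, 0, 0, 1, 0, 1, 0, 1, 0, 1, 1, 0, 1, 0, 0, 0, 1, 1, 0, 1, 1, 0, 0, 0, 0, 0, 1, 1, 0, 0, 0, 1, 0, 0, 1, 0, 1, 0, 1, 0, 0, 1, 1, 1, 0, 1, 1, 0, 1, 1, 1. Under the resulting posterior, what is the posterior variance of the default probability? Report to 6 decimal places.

0.003489

The Beta prior is conjugate to a Binomial/Bernoulli likelihood; the update adds successes to α and failures to β.
Posterior: Beta(α+k, β+n−k) = Beta(0.88+27, 9.38+31) = Beta(27.88, 40.38).
Var = αβ/((α+β)²(α+β+1)) = 27.88·40.38/(68.26²·69.26) = 0.003489.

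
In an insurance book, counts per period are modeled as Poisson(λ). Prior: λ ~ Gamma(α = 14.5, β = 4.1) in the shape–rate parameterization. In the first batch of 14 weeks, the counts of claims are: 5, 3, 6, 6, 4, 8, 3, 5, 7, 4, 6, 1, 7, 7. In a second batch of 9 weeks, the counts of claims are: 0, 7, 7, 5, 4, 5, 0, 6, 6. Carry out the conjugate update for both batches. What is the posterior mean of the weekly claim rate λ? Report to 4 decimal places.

4.6679

With a Gamma(shape α, rate β) prior, the Poisson likelihood is conjugate: the posterior is Gamma(α + ΣXᵢ, β + n).
Batch 1: sum of counts S = 72 over n = 14 weeks.
After batch 1: Gamma(α+S, β+n) = Gamma(14.5+72, 4.1+14) = Gamma(86.5, 18.1).
Batch 2: sum of counts S = 40 over n = 9 weeks.
After batch 2: Gamma(α+S, β+n) = Gamma(86.5+40, 18.1+9) = Gamma(126.5, 27.1).
Posterior mean = α/β = 126.5/27.1 = 4.6679.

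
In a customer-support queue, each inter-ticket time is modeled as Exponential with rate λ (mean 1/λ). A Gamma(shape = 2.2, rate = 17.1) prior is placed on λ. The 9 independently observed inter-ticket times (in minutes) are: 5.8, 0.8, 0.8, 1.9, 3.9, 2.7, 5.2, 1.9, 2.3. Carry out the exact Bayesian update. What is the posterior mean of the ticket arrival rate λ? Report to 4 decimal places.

With a Gamma(shape α, rate β) prior on the exponential rate λ, the posterior after n observations with total T = Σxᵢ is Gamma(α+n, β+T).
Sum of observations T = 25.3 minutes; n = 9.
Posterior: Gamma(2.2+9, 17.1+25.3) = Gamma(11.2, 42.4).
Posterior mean of λ = α/β = 11.2/42.4 = 0.2642.

0.2642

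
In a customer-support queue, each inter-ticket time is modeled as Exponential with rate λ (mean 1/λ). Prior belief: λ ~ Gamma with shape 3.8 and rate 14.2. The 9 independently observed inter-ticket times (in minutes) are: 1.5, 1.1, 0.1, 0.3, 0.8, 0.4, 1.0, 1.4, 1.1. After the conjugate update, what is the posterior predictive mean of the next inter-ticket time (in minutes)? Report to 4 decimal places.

1.8559

With a Gamma(shape α, rate β) prior on the exponential rate λ, the posterior after n observations with total T = Σxᵢ is Gamma(α+n, β+T).
Sum of observations T = 7.7 minutes; n = 9.
Posterior: Gamma(3.8+9, 14.2+7.7) = Gamma(12.8, 21.9).
The predictive distribution for the next observation is Lomax; its mean is β/(α−1) = 21.9/11.8 = 1.8559.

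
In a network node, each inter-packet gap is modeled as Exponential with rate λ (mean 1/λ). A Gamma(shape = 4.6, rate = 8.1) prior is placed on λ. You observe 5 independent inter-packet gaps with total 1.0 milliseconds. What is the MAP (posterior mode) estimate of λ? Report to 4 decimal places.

With a Gamma(shape α, rate β) prior on the exponential rate λ, the posterior after n observations with total T = Σxᵢ is Gamma(α+n, β+T).
Posterior: Gamma(4.6+5, 8.1+1.0) = Gamma(9.6, 9.1).
Mode = (α−1)/β = 0.9451.

0.9451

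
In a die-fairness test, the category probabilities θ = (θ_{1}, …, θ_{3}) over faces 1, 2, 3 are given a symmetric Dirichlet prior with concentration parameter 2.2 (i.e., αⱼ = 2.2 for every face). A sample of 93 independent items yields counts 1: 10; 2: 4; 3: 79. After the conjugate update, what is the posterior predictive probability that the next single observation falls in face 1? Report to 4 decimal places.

The Dirichlet prior is conjugate to the Multinomial likelihood: each posterior αⱼ = prior αⱼ + observed count nⱼ.
Posterior concentration: (12.2, 6.2, 81.2), total = 99.6.
P(next = 1 | data) = α_{1}/Σα = 0.1225.

0.1225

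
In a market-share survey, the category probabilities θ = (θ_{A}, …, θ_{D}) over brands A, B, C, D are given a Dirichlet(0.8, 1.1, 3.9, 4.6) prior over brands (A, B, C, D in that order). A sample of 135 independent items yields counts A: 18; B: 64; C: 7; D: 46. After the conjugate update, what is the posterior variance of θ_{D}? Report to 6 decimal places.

The Dirichlet prior is conjugate to the Multinomial likelihood: each posterior αⱼ = prior αⱼ + observed count nⱼ.
Posterior concentration: (18.8, 65.1, 10.9, 50.6), total = 145.4.
Var[θ_j] = α_j(Σα−α_j)/((Σα)²(Σα+1)) = 50.6·94.8/(145.4²·146.4) = 0.001550.

0.001550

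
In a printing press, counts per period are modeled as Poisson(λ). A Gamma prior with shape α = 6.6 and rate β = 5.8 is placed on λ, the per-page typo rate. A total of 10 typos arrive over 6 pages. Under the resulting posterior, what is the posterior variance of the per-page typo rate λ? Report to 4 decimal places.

With a Gamma(shape α, rate β) prior, the Poisson likelihood is conjugate: the posterior is Gamma(α + ΣXᵢ, β + n).
Posterior: Gamma(α+S, β+n) = Gamma(6.6+10, 5.8+6) = Gamma(16.6, 11.8).
Var = α/β² = 16.6/11.8² = 0.1192.

0.1192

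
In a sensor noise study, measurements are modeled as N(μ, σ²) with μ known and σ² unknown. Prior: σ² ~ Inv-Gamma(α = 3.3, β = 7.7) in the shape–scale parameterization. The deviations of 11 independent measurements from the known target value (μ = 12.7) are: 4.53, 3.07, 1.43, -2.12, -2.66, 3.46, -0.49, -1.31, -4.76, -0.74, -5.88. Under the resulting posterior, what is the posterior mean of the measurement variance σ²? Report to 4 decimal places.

With known mean μ and an Inverse-Gamma(α, β) prior on σ², the Normal likelihood is conjugate: posterior is Inv-Gamma(α + n/2, β + Σ(xᵢ−μ)²/2).
Σ(xᵢ−μ)² = (4.53)² + (3.07)² + (1.43)² + (-2.12)² + (-2.66)² + (3.46)² + (-0.49)² + (-1.31)² + (-4.76)² + (-0.74)² + (-5.88)² = 115.2681.
Posterior: Inv-Gamma(3.3 + 11/2, 7.7 + 115.2681/2) = Inv-Gamma(8.80, 65.33405).
E[σ²|data] = β/(α−1) = 65.33405/7.80 = 8.3762.

8.3762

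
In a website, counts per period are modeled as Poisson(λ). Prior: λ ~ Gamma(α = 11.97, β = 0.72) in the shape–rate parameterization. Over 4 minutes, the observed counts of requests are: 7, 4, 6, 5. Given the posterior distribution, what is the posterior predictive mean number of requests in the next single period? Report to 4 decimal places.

7.1970

With a Gamma(shape α, rate β) prior, the Poisson likelihood is conjugate: the posterior is Gamma(α + ΣXᵢ, β + n).
Sum of counts S = 22 over n = 4 minutes.
Posterior: Gamma(α+S, β+n) = Gamma(11.97+22, 0.72+4) = Gamma(33.97, 4.72).
The predictive distribution for one future period is NegBinom with mean α/β = 7.1970.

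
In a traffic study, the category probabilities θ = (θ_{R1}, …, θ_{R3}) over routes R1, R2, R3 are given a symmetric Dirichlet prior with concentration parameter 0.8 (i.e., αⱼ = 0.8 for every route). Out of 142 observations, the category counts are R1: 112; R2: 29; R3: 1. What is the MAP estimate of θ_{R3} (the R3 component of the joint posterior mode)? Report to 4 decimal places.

0.0057

The Dirichlet prior is conjugate to the Multinomial likelihood: each posterior αⱼ = prior αⱼ + observed count nⱼ.
Posterior concentration: (112.8, 29.8, 1.8), total = 144.4.
Joint mode component: (α_{R3}−1)/(Σα−K) = 0.8/141.4 = 0.0057.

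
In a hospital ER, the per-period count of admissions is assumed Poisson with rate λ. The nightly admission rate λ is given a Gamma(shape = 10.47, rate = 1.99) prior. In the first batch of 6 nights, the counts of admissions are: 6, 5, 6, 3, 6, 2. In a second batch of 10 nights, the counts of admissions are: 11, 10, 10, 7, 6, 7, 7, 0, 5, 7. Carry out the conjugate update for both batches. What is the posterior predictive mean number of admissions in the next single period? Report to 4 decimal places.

6.0295

With a Gamma(shape α, rate β) prior, the Poisson likelihood is conjugate: the posterior is Gamma(α + ΣXᵢ, β + n).
Batch 1: sum of counts S = 28 over n = 6 nights.
After batch 1: Gamma(α+S, β+n) = Gamma(10.47+28, 1.99+6) = Gamma(38.47, 7.99).
Batch 2: sum of counts S = 70 over n = 10 nights.
After batch 2: Gamma(α+S, β+n) = Gamma(38.47+70, 7.99+10) = Gamma(108.47, 17.99).
The predictive distribution for one future period is NegBinom with mean α/β = 6.0295.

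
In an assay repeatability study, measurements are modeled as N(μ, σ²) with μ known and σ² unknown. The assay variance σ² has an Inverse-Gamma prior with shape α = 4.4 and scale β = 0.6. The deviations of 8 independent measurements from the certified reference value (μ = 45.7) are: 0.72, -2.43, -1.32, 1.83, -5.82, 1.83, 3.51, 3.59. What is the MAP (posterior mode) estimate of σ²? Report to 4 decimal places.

With known mean μ and an Inverse-Gamma(α, β) prior on σ², the Normal likelihood is conjugate: posterior is Inv-Gamma(α + n/2, β + Σ(xᵢ−μ)²/2).
Σ(xᵢ−μ)² = (0.72)² + (-2.43)² + (-1.32)² + (1.83)² + (-5.82)² + (1.83)² + (3.51)² + (3.59)² = 73.9441.
Posterior: Inv-Gamma(4.4 + 8/2, 0.6 + 73.9441/2) = Inv-Gamma(8.40, 37.57205).
Mode = β/(α+1) = 37.57205/9.40 = 3.9970.

3.9970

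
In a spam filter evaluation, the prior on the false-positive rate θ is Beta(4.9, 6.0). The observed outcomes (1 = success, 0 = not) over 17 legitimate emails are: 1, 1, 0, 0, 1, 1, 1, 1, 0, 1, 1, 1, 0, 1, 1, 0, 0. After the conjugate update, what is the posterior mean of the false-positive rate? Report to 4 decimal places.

The Beta prior is conjugate to a Binomial/Bernoulli likelihood; the update adds successes to α and failures to β.
Posterior: Beta(α+k, β+n−k) = Beta(4.9+11, 6.0+6) = Beta(15.9, 12.0).
Posterior mean = α/(α+β) = 15.9/27.9 = 0.5699.

0.5699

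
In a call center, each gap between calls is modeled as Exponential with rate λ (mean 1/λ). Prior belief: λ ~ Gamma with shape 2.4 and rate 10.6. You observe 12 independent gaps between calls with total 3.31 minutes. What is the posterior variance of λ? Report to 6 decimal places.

0.074423

With a Gamma(shape α, rate β) prior on the exponential rate λ, the posterior after n observations with total T = Σxᵢ is Gamma(α+n, β+T).
Posterior: Gamma(2.4+12, 10.6+3.31) = Gamma(14.4, 13.91).
Var = α/β² = 0.074423.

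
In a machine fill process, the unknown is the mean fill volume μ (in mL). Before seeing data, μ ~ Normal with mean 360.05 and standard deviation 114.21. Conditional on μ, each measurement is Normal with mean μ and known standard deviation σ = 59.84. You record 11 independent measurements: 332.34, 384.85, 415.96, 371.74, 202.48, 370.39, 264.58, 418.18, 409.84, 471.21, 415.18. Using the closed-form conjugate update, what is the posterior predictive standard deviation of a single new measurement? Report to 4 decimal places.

For Normal data with known variance σ², a Normal(μ₀, σ₀²) prior on μ is conjugate. Posterior precision = 1/σ₀² + n/σ²; posterior mean is the precision-weighted average of μ₀ and x̄.
σ₀² = 114.21² = 13043.9241, σ² = 59.84² = 3580.8256; σ² + n·σ₀² = 3580.8256 + 11·13043.9241 = 147063.9907.
Posterior precision = 1/σ₀² + n/σ² = 1/13043.9241 + 11/3580.8256 = (σ² + n·σ₀²)/(σ₀²σ²) = 147063.9907/(13043.9241·3580.8256); posterior variance σₙ² = σ₀²σ²/(σ² + n·σ₀²) = 13043.9241·3580.8256/147063.9907 = 317.603358.
Predictive variance for one new observation = σₙ² + σ² = 13043.9241·3580.8256/147063.9907 + 3580.8256 = σ²·(σ₀² + 147063.9907)/147063.9907 = 3580.8256·160107.9148/147063.9907 = 3898.428958; SD = √(3580.8256·160107.9148/147063.9907) = 62.4374.

62.4374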